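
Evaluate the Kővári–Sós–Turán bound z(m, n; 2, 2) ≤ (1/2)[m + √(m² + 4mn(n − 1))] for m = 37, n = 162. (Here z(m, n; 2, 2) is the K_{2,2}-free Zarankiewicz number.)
z(37, 162; 2, 2) ≤ (1/2)[37 + √(37² + 4·37·162·161)] = (1/2)[37 + √3861505] = 1001.0356

Kővári–Sós–Turán: let r_1, ..., r_37 be the row sums and z = Σ r_i the total number of 1s. Each pair of columns can share at most one row with both entries 1 (else a 2×2 all-ones block appears), so Σ_i C(r_i, 2) ≤ C(162, 2) = 13041. By convexity Σ_i C(r_i, 2) ≥ 37·C(z/37, 2) = z(z − 37)/(2·37), giving z² − 37z − 37·162·161 ≤ 0 and hence z ≤ (1/2)[37 + √(1369 + 4·965034)] = (1/2)[37 + √3861505] ≈ (1/2)(37 + 1965.0712) = 1001.0356.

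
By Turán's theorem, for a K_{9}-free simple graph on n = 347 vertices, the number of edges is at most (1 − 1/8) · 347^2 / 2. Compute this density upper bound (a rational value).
Turán density bound = (7/8) · 347^2/2 = 842863/16 ≈ 52678.9375

Turán's theorem: ex(n, K_{r+1}) is achieved by the complete r-partite Turán graph T(n, r) with parts as balanced as possible, and is at most (1 − 1/r) · n^2/2. For r = 8, n = 347: the density bound is (7/8) · 120409/2 = 842863/16 ≈ 52678.9375. The integer-valued extremum is e(T(347, 8)) = 52678, which is strictly less than the density bound 842863/16 since 8 ∤ 347 (the parts of T(347, 8) cannot all be equal).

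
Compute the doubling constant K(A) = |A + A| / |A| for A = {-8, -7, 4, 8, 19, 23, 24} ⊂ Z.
K = |A + A| / |A| = 24/7

Enumerate A + A = {a + b : a, b ∈ A}. With |A| = 7, there are |A|^2 = 49 ordered sum pairs; collecting distinct values, A + A = {-16, -15, -14, -4, -3, 0, 1, 8, 11, 12, 15, 16, 17, 23, 27, 28, 31, 32, 38, 42, 43, 46, 47, 48}, so |A + A| = 24. Thus K = 24/7. For comparison, the minimum possible |A + A| over all 7-element sets is 2·7 − 1 = 13 (so min K = 13/7), attained only by arithmetic progressions.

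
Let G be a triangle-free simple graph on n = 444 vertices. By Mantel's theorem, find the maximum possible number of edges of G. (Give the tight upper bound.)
ex(444, K_3) = ⌊444^2/4⌋ = 49284

Mantel (1907): a triangle-free graph on n vertices has at most ⌊n^2/4⌋ edges, with equality for the complete bipartite graph K_{⌊n/2⌋, ⌈n/2⌉}. For n = 444: ⌊444^2/4⌋ = ⌊197136/4⌋ = 49284. The extremal graph is K_{222, 222}, which has 222·222 = 49284 edges.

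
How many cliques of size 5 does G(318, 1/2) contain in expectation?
E[# K_5] = C(318, 5) · (1/2)^C(5, 2) = 26256233178 / 2^10 = 13128116589/512 ≈ 25640852.712891

For each 5-subset S of vertices (there are C(318, 5) = 26256233178 such S), let X_S = 1 if S induces a K_5 (all C(5, 2) = 10 edges present). Then P(X_S = 1) = (1/2)^10 = 1/1024. By linearity of expectation, E[# K_5] = C(318, 5) · (1/2)^10 = 26256233178 / 1024 = 13128116589/512 ≈ 25640852.712891.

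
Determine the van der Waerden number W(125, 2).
W(125, 2) = 125 + 1 = 126

A 2-term AP is any pair of integers, so a monochromatic 2-AP exists iff some colour is used at least twice. With 125 colours, the colouring i ↦ i on {1, ..., 125} uses each colour once, avoiding any monochromatic pair, so W(125, 2) > 125. For {1, ..., 126}, pigeonhole forces two integers of the same colour, which form a monochromatic 2-AP. Hence W(125, 2) = 126.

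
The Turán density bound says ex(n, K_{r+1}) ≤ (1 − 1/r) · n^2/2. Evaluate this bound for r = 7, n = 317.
Turán density bound = (6/7) · 317^2/2 = 301467/7 ≈ 43066.7143

Turán's theorem: ex(n, K_{r+1}) is achieved by the complete r-partite Turán graph T(n, r) with parts as balanced as possible, and is at most (1 − 1/r) · n^2/2. For r = 7, n = 317: the density bound is (6/7) · 100489/2 = 301467/7 ≈ 43066.7143. The integer-valued extremum is e(T(317, 7)) = 43066, which is strictly less than the density bound 301467/7 since 7 ∤ 317 (the parts of T(317, 7) cannot all be equal).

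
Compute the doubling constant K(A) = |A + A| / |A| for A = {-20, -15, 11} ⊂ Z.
K = |A + A| / |A| = 6/3 = 2

Enumerate A + A = {a + b : a, b ∈ A}. With |A| = 3, there are |A|^2 = 9 ordered sum pairs; collecting distinct values, A + A = {-40, -35, -30, -9, -4, 22}, so |A + A| = 6. Thus K = 6/3 = 2. For comparison, the minimum possible |A + A| over all 3-element sets is 2·3 − 1 = 5 (so min K = 5/3), attained only by arithmetic progressions.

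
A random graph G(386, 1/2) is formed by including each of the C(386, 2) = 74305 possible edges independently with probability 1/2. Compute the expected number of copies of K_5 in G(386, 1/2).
E[# K_5] = C(386, 5) · (1/2)^C(5, 2) = 69576110912 / 2^10 = 1087126733/16 = 67945420.8125

For each 5-subset S of vertices (there are C(386, 5) = 69576110912 such S), let X_S = 1 if S induces a K_5 (all C(5, 2) = 10 edges present). Then P(X_S = 1) = (1/2)^10 = 1/1024. By linearity of expectation, E[# K_5] = C(386, 5) · (1/2)^10 = 69576110912 / 1024 = 1087126733/16 = 67945420.8125.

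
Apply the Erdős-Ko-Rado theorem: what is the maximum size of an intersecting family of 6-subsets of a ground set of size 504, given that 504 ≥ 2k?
max |F| = C(503, 5) = 263026031225

The Erdős-Ko-Rado theorem states: for n ≥ 2k, an intersecting family of k-subsets of an n-element set has size at most C(n − 1, k − 1), with equality for 'star' families {A ⊆ [n] : |A| = k, i ∈ A} (fix an element i). For n = 504, k = 6: C(503, 5) = 263026031225.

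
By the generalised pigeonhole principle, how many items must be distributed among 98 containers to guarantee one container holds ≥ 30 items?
n = (30 − 1)·98 + 1 = 2843

By the generalised pigeonhole principle, to guarantee some box contains ≥ r objects we need more than (r − 1) · k objects total. Threshold: n = (r − 1) · k + 1. With r = 30 and k = 98: n = 29 · 98 + 1 = 2842 + 1 = 2843. For n = 2842 = 29 · 98, we can put exactly 29 objects in every box, avoiding 30 in any single one — so 2843 is tight.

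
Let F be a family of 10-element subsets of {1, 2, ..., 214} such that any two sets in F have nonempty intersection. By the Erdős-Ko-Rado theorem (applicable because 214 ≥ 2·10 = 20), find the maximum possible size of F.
max |F| = C(213, 9) = 2095343501455490

The Erdős-Ko-Rado theorem states: for n ≥ 2k, an intersecting family of k-subsets of an n-element set has size at most C(n − 1, k − 1), with equality for 'star' families {A ⊆ [n] : |A| = k, i ∈ A} (fix an element i). For n = 214, k = 10: C(213, 9) = 2095343501455490.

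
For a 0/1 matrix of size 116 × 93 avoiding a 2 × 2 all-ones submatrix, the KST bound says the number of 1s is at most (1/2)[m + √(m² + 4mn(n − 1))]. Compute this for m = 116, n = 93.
z(116, 93; 2, 2) ≤ (1/2)[116 + √(116² + 4·116·93·92)] = (1/2)[116 + √3983440] = 1055.9279

Kővári–Sós–Turán: let r_1, ..., r_116 be the row sums and z = Σ r_i the total number of 1s. Each pair of columns can share at most one row with both entries 1 (else a 2×2 all-ones block appears), so Σ_i C(r_i, 2) ≤ C(93, 2) = 4278. By convexity Σ_i C(r_i, 2) ≥ 116·C(z/116, 2) = z(z − 116)/(2·116), giving z² − 116z − 116·93·92 ≤ 0 and hence z ≤ (1/2)[116 + √(13456 + 4·992496)] = (1/2)[116 + √3983440] ≈ (1/2)(116 + 1995.8557) = 1055.9279.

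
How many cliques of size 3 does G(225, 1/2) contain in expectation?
E[# K_3] = C(225, 3) · (1/2)^C(3, 2) = 1873200 / 2^3 = 234150

For each 3-subset S of vertices (there are C(225, 3) = 1873200 such S), let X_S = 1 if S induces a K_3 (all C(3, 2) = 3 edges present). Then P(X_S = 1) = (1/2)^3 = 1/8. By linearity of expectation, E[# K_3] = C(225, 3) · (1/2)^3 = 1873200 / 8 = 234150.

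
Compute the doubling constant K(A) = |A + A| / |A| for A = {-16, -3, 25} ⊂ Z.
K = |A + A| / |A| = 6/3 = 2

Enumerate A + A = {a + b : a, b ∈ A}. With |A| = 3, there are |A|^2 = 9 ordered sum pairs; collecting distinct values, A + A = {-32, -19, -6, 9, 22, 50}, so |A + A| = 6. Thus K = 6/3 = 2. For comparison, the minimum possible |A + A| over all 3-element sets is 2·3 − 1 = 5 (so min K = 5/3), attained only by arithmetic progressions.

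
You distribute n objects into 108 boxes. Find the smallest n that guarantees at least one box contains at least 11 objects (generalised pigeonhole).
n = (11 − 1)·108 + 1 = 1081

By the generalised pigeonhole principle, to guarantee some box contains ≥ r objects we need more than (r − 1) · k objects total. Threshold: n = (r − 1) · k + 1. With r = 11 and k = 108: n = 10 · 108 + 1 = 1080 + 1 = 1081. For n = 1080 = 10 · 108, we can put exactly 10 objects in every box, avoiding 11 in any single one — so 1081 is tight.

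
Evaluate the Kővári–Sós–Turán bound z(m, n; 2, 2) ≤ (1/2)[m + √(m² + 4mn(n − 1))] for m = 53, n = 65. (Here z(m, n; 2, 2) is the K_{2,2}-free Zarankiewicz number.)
z(53, 65; 2, 2) ≤ (1/2)[53 + √(53² + 4·53·65·64)] = (1/2)[53 + √884729] = 496.8002

Kővári–Sós–Turán: let r_1, ..., r_53 be the row sums and z = Σ r_i the total number of 1s. Each pair of columns can share at most one row with both entries 1 (else a 2×2 all-ones block appears), so Σ_i C(r_i, 2) ≤ C(65, 2) = 2080. By convexity Σ_i C(r_i, 2) ≥ 53·C(z/53, 2) = z(z − 53)/(2·53), giving z² − 53z − 53·65·64 ≤ 0 and hence z ≤ (1/2)[53 + √(2809 + 4·220480)] = (1/2)[53 + √884729] ≈ (1/2)(53 + 940.6003) = 496.8002.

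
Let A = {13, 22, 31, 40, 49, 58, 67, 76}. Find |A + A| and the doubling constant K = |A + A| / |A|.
K = |A + A| / |A| = 15/8

Enumerate A + A = {a + b : a, b ∈ A}. With |A| = 8, there are |A|^2 = 64 ordered sum pairs; collecting distinct values, A + A = {26, 35, 44, 53, 62, 71, 80, 89, 98, 107, 116, 125, 134, 143, 152}, so |A + A| = 15. Thus K = 15/8. Here |A + A| = 2|A| − 1 = 15, the minimum possible — so K = 15/8 is minimal, which holds iff A is an arithmetic progression.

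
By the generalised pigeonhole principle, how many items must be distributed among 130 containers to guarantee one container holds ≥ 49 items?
n = (49 − 1)·130 + 1 = 6241

By the generalised pigeonhole principle, to guarantee some box contains ≥ r objects we need more than (r − 1) · k objects total. Threshold: n = (r − 1) · k + 1. With r = 49 and k = 130: n = 48 · 130 + 1 = 6240 + 1 = 6241. For n = 6240 = 48 · 130, we can put exactly 48 objects in every box, avoiding 49 in any single one — so 6241 is tight.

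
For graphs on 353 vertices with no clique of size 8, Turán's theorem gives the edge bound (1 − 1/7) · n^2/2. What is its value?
Turán density bound = (6/7) · 353^2/2 = 373827/7 ≈ 53403.8571

Turán's theorem: ex(n, K_{r+1}) is achieved by the complete r-partite Turán graph T(n, r) with parts as balanced as possible, and is at most (1 − 1/r) · n^2/2. For r = 7, n = 353: the density bound is (6/7) · 124609/2 = 373827/7 ≈ 53403.8571. The integer-valued extremum is e(T(353, 7)) = 53403, which is strictly less than the density bound 373827/7 since 7 ∤ 353 (the parts of T(353, 7) cannot all be equal).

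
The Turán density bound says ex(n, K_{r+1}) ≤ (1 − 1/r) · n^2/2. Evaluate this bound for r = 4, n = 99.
Turán density bound = (3/4) · 99^2/2 = 29403/8 ≈ 3675.375

Turán's theorem: ex(n, K_{r+1}) is achieved by the complete r-partite Turán graph T(n, r) with parts as balanced as possible, and is at most (1 − 1/r) · n^2/2. For r = 4, n = 99: the density bound is (3/4) · 9801/2 = 29403/8 ≈ 3675.375. The integer-valued extremum is e(T(99, 4)) = 3675, which is strictly less than the density bound 29403/8 since 4 ∤ 99 (the parts of T(99, 4) cannot all be equal).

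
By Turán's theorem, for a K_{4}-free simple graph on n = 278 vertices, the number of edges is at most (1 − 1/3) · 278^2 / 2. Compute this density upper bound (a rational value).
Turán density bound = (2/3) · 278^2/2 = 77284/3 ≈ 25761.3333

Turán's theorem: ex(n, K_{r+1}) is achieved by the complete r-partite Turán graph T(n, r) with parts as balanced as possible, and is at most (1 − 1/r) · n^2/2. For r = 3, n = 278: the density bound is (2/3) · 77284/2 = 77284/3 ≈ 25761.3333. The integer-valued extremum is e(T(278, 3)) = 25761, which is strictly less than the density bound 77284/3 since 3 ∤ 278 (the parts of T(278, 3) cannot all be equal).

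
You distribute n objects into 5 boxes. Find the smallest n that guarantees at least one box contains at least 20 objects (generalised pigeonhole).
n = (20 − 1)·5 + 1 = 96

By the generalised pigeonhole principle, to guarantee some box contains ≥ r objects we need more than (r − 1) · k objects total. Threshold: n = (r − 1) · k + 1. With r = 20 and k = 5: n = 19 · 5 + 1 = 95 + 1 = 96. For n = 95 = 19 · 5, we can put exactly 19 objects in every box, avoiding 20 in any single one — so 96 is tight.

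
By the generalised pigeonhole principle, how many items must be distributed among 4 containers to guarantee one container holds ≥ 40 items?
n = (40 − 1)·4 + 1 = 157

By the generalised pigeonhole principle, to guarantee some box contains ≥ r objects we need more than (r − 1) · k objects total. Threshold: n = (r − 1) · k + 1. With r = 40 and k = 4: n = 39 · 4 + 1 = 156 + 1 = 157. For n = 156 = 39 · 4, we can put exactly 39 objects in every box, avoiding 40 in any single one — so 157 is tight.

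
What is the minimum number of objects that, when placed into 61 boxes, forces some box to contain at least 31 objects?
n = (31 − 1)·61 + 1 = 1831

By the generalised pigeonhole principle, to guarantee some box contains ≥ r objects we need more than (r − 1) · k objects total. Threshold: n = (r − 1) · k + 1. With r = 31 and k = 61: n = 30 · 61 + 1 = 1830 + 1 = 1831. For n = 1830 = 30 · 61, we can put exactly 30 objects in every box, avoiding 31 in any single one — so 1831 is tight.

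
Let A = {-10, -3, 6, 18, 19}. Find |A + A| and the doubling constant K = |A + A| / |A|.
K = |A + A| / |A| = 15/5 = 3

Enumerate A + A = {a + b : a, b ∈ A}. With |A| = 5, there are |A|^2 = 25 ordered sum pairs; collecting distinct values, A + A = {-20, -13, -6, -4, 3, 8, 9, 12, 15, 16, 24, 25, 36, 37, 38}, so |A + A| = 15. Thus K = 15/5 = 3. For comparison, the minimum possible |A + A| over all 5-element sets is 2·5 − 1 = 9 (so min K = 9/5), attained only by arithmetic progressions.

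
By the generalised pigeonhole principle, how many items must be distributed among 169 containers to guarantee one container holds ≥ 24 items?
n = (24 − 1)·169 + 1 = 3888

By the generalised pigeonhole principle, to guarantee some box contains ≥ r objects we need more than (r − 1) · k objects total. Threshold: n = (r − 1) · k + 1. With r = 24 and k = 169: n = 23 · 169 + 1 = 3887 + 1 = 3888. For n = 3887 = 23 · 169, we can put exactly 23 objects in every box, avoiding 24 in any single one — so 3888 is tight.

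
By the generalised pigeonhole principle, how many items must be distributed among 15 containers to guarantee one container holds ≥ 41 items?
n = (41 − 1)·15 + 1 = 601

By the generalised pigeonhole principle, to guarantee some box contains ≥ r objects we need more than (r − 1) · k objects total. Threshold: n = (r − 1) · k + 1. With r = 41 and k = 15: n = 40 · 15 + 1 = 600 + 1 = 601. For n = 600 = 40 · 15, we can put exactly 40 objects in every box, avoiding 41 in any single one — so 601 is tight.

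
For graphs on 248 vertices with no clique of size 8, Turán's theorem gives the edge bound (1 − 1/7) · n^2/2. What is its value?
Turán density bound = (6/7) · 248^2/2 = 184512/7 ≈ 26358.8571

Turán's theorem: ex(n, K_{r+1}) is achieved by the complete r-partite Turán graph T(n, r) with parts as balanced as possible, and is at most (1 − 1/r) · n^2/2. For r = 7, n = 248: the density bound is (6/7) · 61504/2 = 184512/7 ≈ 26358.8571. The integer-valued extremum is e(T(248, 7)) = 26358, which is strictly less than the density bound 184512/7 since 7 ∤ 248 (the parts of T(248, 7) cannot all be equal).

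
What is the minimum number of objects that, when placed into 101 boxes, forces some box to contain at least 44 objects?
n = (44 − 1)·101 + 1 = 4344

By the generalised pigeonhole principle, to guarantee some box contains ≥ r objects we need more than (r − 1) · k objects total. Threshold: n = (r − 1) · k + 1. With r = 44 and k = 101: n = 43 · 101 + 1 = 4343 + 1 = 4344. For n = 4343 = 43 · 101, we can put exactly 43 objects in every box, avoiding 44 in any single one — so 4344 is tight.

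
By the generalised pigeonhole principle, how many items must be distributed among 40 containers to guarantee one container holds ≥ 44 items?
n = (44 − 1)·40 + 1 = 1721

By the generalised pigeonhole principle, to guarantee some box contains ≥ r objects we need more than (r − 1) · k objects total. Threshold: n = (r − 1) · k + 1. With r = 44 and k = 40: n = 43 · 40 + 1 = 1720 + 1 = 1721. For n = 1720 = 43 · 40, we can put exactly 43 objects in every box, avoiding 44 in any single one — so 1721 is tight.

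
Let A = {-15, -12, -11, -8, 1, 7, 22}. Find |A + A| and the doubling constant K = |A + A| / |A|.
K = |A + A| / |A| = 26/7

Enumerate A + A = {a + b : a, b ∈ A}. With |A| = 7, there are |A|^2 = 49 ordered sum pairs; collecting distinct values, A + A = {-30, -27, -26, -24, -23, -22, -20, -19, -16, -14, -11, -10, -8, -7, -5, -4, -1, 2, 7, 8, 10, 11, 14, 23, 29, 44}, so |A + A| = 26. Thus K = 26/7. For comparison, the minimum possible |A + A| over all 7-element sets is 2·7 − 1 = 13 (so min K = 13/7), attained only by arithmetic progressions.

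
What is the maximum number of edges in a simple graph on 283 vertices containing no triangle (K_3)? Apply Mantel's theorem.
ex(283, K_3) = ⌊283^2/4⌋ = 20022

Mantel (1907): a triangle-free graph on n vertices has at most ⌊n^2/4⌋ edges, with equality for the complete bipartite graph K_{⌊n/2⌋, ⌈n/2⌉}. For n = 283: ⌊283^2/4⌋ = ⌊80089/4⌋ = 20022. The extremal graph is K_{141, 142}, which has 141·142 = 20022 edges.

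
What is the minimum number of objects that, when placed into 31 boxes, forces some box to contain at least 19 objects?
n = (19 − 1)·31 + 1 = 559

By the generalised pigeonhole principle, to guarantee some box contains ≥ r objects we need more than (r − 1) · k objects total. Threshold: n = (r − 1) · k + 1. With r = 19 and k = 31: n = 18 · 31 + 1 = 558 + 1 = 559. For n = 558 = 18 · 31, we can put exactly 18 objects in every box, avoiding 19 in any single one — so 559 is tight.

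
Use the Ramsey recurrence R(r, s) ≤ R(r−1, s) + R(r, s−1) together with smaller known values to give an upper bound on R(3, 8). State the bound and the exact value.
R(3, 8) ≤ R(2, 8) + R(3, 7) = 8 + 23 = 31; exact value R(3, 8) = 28.

The Erdős–Szekeres recurrence R(r, s) ≤ R(r−1, s) + R(r, s−1) applied to (r, s) = (3, 8) gives
  R(3, 8) ≤ R(2, 8) + R(3, 7) = 8 + 23 = 31.
(Recall R(2, k) = k and R is symmetric.) The recurrence is not tight here (it gives 31, but the exact value is R(3, 8) = 28); the tight upper bound requires a sharper argument than the simple recurrence, combined with a lower-bound construction on K_{27}.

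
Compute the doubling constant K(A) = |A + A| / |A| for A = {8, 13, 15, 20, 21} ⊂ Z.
K = |A + A| / |A| = 14/5

Enumerate A + A = {a + b : a, b ∈ A}. With |A| = 5, there are |A|^2 = 25 ordered sum pairs; collecting distinct values, A + A = {16, 21, 23, 26, 28, 29, 30, 33, 34, 35, 36, 40, 41, 42}, so |A + A| = 14. Thus K = 14/5. For comparison, the minimum possible |A + A| over all 5-element sets is 2·5 − 1 = 9 (so min K = 9/5), attained only by arithmetic progressions.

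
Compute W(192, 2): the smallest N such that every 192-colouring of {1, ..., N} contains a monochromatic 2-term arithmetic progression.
W(192, 2) = 192 + 1 = 193

A 2-term AP is any pair of integers, so a monochromatic 2-AP exists iff some colour is used at least twice. With 192 colours, the colouring i ↦ i on {1, ..., 192} uses each colour once, avoiding any monochromatic pair, so W(192, 2) > 192. For {1, ..., 193}, pigeonhole forces two integers of the same colour, which form a monochromatic 2-AP. Hence W(192, 2) = 193.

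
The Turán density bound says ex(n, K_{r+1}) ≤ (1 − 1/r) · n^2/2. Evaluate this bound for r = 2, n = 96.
Turán density bound = (1/2) · 96^2/2 = 2304

Turán's theorem: ex(n, K_{r+1}) is achieved by the complete r-partite Turán graph T(n, r) with parts as balanced as possible, and is at most (1 − 1/r) · n^2/2. For r = 2, n = 96: the density bound is (1/2) · 9216/2 = 2304. Since 2 ∣ 96, the Turán graph T(96, 2) has parts of equal size 48, and its edge count e(T(96, 2)) = 2304 attains the density bound exactly.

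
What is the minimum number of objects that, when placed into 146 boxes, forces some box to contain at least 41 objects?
n = (41 − 1)·146 + 1 = 5841

By the generalised pigeonhole principle, to guarantee some box contains ≥ r objects we need more than (r − 1) · k objects total. Threshold: n = (r − 1) · k + 1. With r = 41 and k = 146: n = 40 · 146 + 1 = 5840 + 1 = 5841. For n = 5840 = 40 · 146, we can put exactly 40 objects in every box, avoiding 41 in any single one — so 5841 is tight.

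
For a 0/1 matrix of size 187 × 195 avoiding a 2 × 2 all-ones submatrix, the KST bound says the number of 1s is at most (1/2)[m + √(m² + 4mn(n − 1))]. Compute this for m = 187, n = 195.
z(187, 195; 2, 2) ≤ (1/2)[187 + √(187² + 4·187·195·194)] = (1/2)[187 + √28331809] = 2754.8816

Kővári–Sós–Turán: let r_1, ..., r_187 be the row sums and z = Σ r_i the total number of 1s. Each pair of columns can share at most one row with both entries 1 (else a 2×2 all-ones block appears), so Σ_i C(r_i, 2) ≤ C(195, 2) = 18915. By convexity Σ_i C(r_i, 2) ≥ 187·C(z/187, 2) = z(z − 187)/(2·187), giving z² − 187z − 187·195·194 ≤ 0 and hence z ≤ (1/2)[187 + √(34969 + 4·7074210)] = (1/2)[187 + √28331809] ≈ (1/2)(187 + 5322.7633) = 2754.8816.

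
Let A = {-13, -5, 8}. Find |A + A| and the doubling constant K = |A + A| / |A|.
K = |A + A| / |A| = 6/3 = 2

Enumerate A + A = {a + b : a, b ∈ A}. With |A| = 3, there are |A|^2 = 9 ordered sum pairs; collecting distinct values, A + A = {-26, -18, -10, -5, 3, 16}, so |A + A| = 6. Thus K = 6/3 = 2. For comparison, the minimum possible |A + A| over all 3-element sets is 2·3 − 1 = 5 (so min K = 5/3), attained only by arithmetic progressions.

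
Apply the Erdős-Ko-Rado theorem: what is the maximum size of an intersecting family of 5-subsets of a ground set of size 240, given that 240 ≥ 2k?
max |F| = C(239, 4) = 132563501

Erdős-Ko-Rado (1961): when n ≥ 2k, max |F| = C(n−1, k−1). The bound is attained by the star {A : i ∈ A} for any fixed i ∈ [n]. Here C(240−1, 5−1) = C(239, 4) = 132563501.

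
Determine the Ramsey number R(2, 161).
R(2, 161) = 161

R(2, k) = k for all k ≥ 2: in a 2-colouring of K_k, either some edge is red (a red K_2) or all edges are blue (a blue K_k). And K_{160} coloured all-blue has no blue K_161, so R(2, 161) > 160. Hence R(2, 161) = 161.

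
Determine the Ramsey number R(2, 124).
R(2, 124) = 124

R(2, k) = k for all k ≥ 2: in a 2-colouring of K_k, either some edge is red (a red K_2) or all edges are blue (a blue K_k). And K_{123} coloured all-blue has no blue K_124, so R(2, 124) > 123. Hence R(2, 124) = 124.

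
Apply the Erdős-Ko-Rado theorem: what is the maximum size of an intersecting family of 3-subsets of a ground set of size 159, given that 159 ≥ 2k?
max |F| = C(158, 2) = 12403

The Erdős-Ko-Rado theorem states: for n ≥ 2k, an intersecting family of k-subsets of an n-element set has size at most C(n − 1, k − 1), with equality for 'star' families {A ⊆ [n] : |A| = k, i ∈ A} (fix an element i). For n = 159, k = 3: C(158, 2) = 12403.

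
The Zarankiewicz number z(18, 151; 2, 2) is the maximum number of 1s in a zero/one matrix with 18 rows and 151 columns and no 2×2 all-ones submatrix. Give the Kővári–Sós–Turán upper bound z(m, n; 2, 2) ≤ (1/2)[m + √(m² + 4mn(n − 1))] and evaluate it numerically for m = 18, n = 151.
z(18, 151; 2, 2) ≤ (1/2)[18 + √(18² + 4·18·151·150)] = (1/2)[18 + √1631124] = 647.5773

Kővári–Sós–Turán: let r_1, ..., r_18 be the row sums and z = Σ r_i the total number of 1s. Each pair of columns can share at most one row with both entries 1 (else a 2×2 all-ones block appears), so Σ_i C(r_i, 2) ≤ C(151, 2) = 11325. By convexity Σ_i C(r_i, 2) ≥ 18·C(z/18, 2) = z(z − 18)/(2·18), giving z² − 18z − 18·151·150 ≤ 0 and hence z ≤ (1/2)[18 + √(324 + 4·407700)] = (1/2)[18 + √1631124] ≈ (1/2)(18 + 1277.1546) = 647.5773.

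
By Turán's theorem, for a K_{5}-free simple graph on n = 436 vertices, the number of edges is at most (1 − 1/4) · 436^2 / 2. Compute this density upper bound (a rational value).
Turán density bound = (3/4) · 436^2/2 = 71286

Turán's theorem: ex(n, K_{r+1}) is achieved by the complete r-partite Turán graph T(n, r) with parts as balanced as possible, and is at most (1 − 1/r) · n^2/2. For r = 4, n = 436: the density bound is (3/4) · 190096/2 = 71286. Since 4 ∣ 436, the Turán graph T(436, 4) has parts of equal size 109, and its edge count e(T(436, 4)) = 71286 attains the density bound exactly.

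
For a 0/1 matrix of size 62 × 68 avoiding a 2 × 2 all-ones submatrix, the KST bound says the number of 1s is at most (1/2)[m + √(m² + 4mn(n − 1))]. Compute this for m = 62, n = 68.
z(62, 68; 2, 2) ≤ (1/2)[62 + √(62² + 4·62·68·67)] = (1/2)[62 + √1133732] = 563.3843

Kővári–Sós–Turán: let r_1, ..., r_62 be the row sums and z = Σ r_i the total number of 1s. Each pair of columns can share at most one row with both entries 1 (else a 2×2 all-ones block appears), so Σ_i C(r_i, 2) ≤ C(68, 2) = 2278. By convexity Σ_i C(r_i, 2) ≥ 62·C(z/62, 2) = z(z − 62)/(2·62), giving z² − 62z − 62·68·67 ≤ 0 and hence z ≤ (1/2)[62 + √(3844 + 4·282472)] = (1/2)[62 + √1133732] ≈ (1/2)(62 + 1064.7685) = 563.3843.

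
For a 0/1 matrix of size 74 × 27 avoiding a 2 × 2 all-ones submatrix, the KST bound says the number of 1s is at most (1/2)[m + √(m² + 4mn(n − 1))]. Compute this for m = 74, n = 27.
z(74, 27; 2, 2) ≤ (1/2)[74 + √(74² + 4·74·27·26)] = (1/2)[74 + √213268] = 267.9047

Kővári–Sós–Turán: let r_1, ..., r_74 be the row sums and z = Σ r_i the total number of 1s. Each pair of columns can share at most one row with both entries 1 (else a 2×2 all-ones block appears), so Σ_i C(r_i, 2) ≤ C(27, 2) = 351. By convexity Σ_i C(r_i, 2) ≥ 74·C(z/74, 2) = z(z − 74)/(2·74), giving z² − 74z − 74·27·26 ≤ 0 and hence z ≤ (1/2)[74 + √(5476 + 4·51948)] = (1/2)[74 + √213268] ≈ (1/2)(74 + 461.8095) = 267.9047.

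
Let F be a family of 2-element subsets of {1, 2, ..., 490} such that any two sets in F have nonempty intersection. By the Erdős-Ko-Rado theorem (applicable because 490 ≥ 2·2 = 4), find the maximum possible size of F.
max |F| = C(489, 1) = 489

The Erdős-Ko-Rado theorem states: for n ≥ 2k, an intersecting family of k-subsets of an n-element set has size at most C(n − 1, k − 1), with equality for 'star' families {A ⊆ [n] : |A| = k, i ∈ A} (fix an element i). For n = 490, k = 2: C(489, 1) = 489.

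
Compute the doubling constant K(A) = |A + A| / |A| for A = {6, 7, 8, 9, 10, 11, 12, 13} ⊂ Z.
K = |A + A| / |A| = 15/8

Enumerate A + A = {a + b : a, b ∈ A}. With |A| = 8, there are |A|^2 = 64 ordered sum pairs; collecting distinct values, A + A = {12, 13, 14, 15, 16, 17, 18, 19, 20, 21, 22, 23, 24, 25, 26}, so |A + A| = 15. Thus K = 15/8. Here |A + A| = 2|A| − 1 = 15, the minimum possible — so K = 15/8 is minimal, which holds iff A is an arithmetic progression.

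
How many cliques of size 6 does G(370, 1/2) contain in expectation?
E[# K_6] = C(370, 6) · (1/2)^C(6, 2) = 3421239098460 / 2^15 = 855309774615/8192 ≈ 104407931.471558

For each 6-subset S of vertices (there are C(370, 6) = 3421239098460 such S), let X_S = 1 if S induces a K_6 (all C(6, 2) = 15 edges present). Then P(X_S = 1) = (1/2)^15 = 1/32768. By linearity of expectation, E[# K_6] = C(370, 6) · (1/2)^15 = 3421239098460 / 32768 = 855309774615/8192 ≈ 104407931.471558.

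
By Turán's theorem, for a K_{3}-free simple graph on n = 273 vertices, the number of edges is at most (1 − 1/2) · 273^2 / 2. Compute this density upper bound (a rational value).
Turán density bound = (1/2) · 273^2/2 = 74529/4 ≈ 18632.25

Turán's theorem: ex(n, K_{r+1}) is achieved by the complete r-partite Turán graph T(n, r) with parts as balanced as possible, and is at most (1 − 1/r) · n^2/2. For r = 2, n = 273: the density bound is (1/2) · 74529/2 = 74529/4 ≈ 18632.25. The integer-valued extremum is e(T(273, 2)) = 18632, which is strictly less than the density bound 74529/4 since 2 ∤ 273 (the parts of T(273, 2) cannot all be equal).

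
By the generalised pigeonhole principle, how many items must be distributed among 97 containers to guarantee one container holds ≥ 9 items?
n = (9 − 1)·97 + 1 = 777

By the generalised pigeonhole principle, to guarantee some box contains ≥ r objects we need more than (r − 1) · k objects total. Threshold: n = (r − 1) · k + 1. With r = 9 and k = 97: n = 8 · 97 + 1 = 776 + 1 = 777. For n = 776 = 8 · 97, we can put exactly 8 objects in every box, avoiding 9 in any single one — so 777 is tight.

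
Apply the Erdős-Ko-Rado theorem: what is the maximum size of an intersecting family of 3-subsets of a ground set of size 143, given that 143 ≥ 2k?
max |F| = C(142, 2) = 10011

Erdős-Ko-Rado (1961): when n ≥ 2k, max |F| = C(n−1, k−1). The bound is attained by the star {A : i ∈ A} for any fixed i ∈ [n]. Here C(143−1, 3−1) = C(142, 2) = 10011.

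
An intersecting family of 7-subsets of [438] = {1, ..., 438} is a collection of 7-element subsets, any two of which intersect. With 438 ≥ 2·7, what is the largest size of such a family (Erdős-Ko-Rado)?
max |F| = C(437, 6) = 9345145325544

The Erdős-Ko-Rado theorem states: for n ≥ 2k, an intersecting family of k-subsets of an n-element set has size at most C(n − 1, k − 1), with equality for 'star' families {A ⊆ [n] : |A| = k, i ∈ A} (fix an element i). For n = 438, k = 7: C(437, 6) = 9345145325544.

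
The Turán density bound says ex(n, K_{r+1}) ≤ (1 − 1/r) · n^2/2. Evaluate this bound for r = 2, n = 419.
Turán density bound = (1/2) · 419^2/2 = 175561/4 ≈ 43890.25

Turán's theorem: ex(n, K_{r+1}) is achieved by the complete r-partite Turán graph T(n, r) with parts as balanced as possible, and is at most (1 − 1/r) · n^2/2. For r = 2, n = 419: the density bound is (1/2) · 175561/2 = 175561/4 ≈ 43890.25. The integer-valued extremum is e(T(419, 2)) = 43890, which is strictly less than the density bound 175561/4 since 2 ∤ 419 (the parts of T(419, 2) cannot all be equal).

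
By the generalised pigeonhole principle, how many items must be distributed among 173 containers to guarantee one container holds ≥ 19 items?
n = (19 − 1)·173 + 1 = 3115

By the generalised pigeonhole principle, to guarantee some box contains ≥ r objects we need more than (r − 1) · k objects total. Threshold: n = (r − 1) · k + 1. With r = 19 and k = 173: n = 18 · 173 + 1 = 3114 + 1 = 3115. For n = 3114 = 18 · 173, we can put exactly 18 objects in every box, avoiding 19 in any single one — so 3115 is tight.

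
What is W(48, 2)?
W(48, 2) = 48 + 1 = 49

A 2-term AP is any pair of integers, so a monochromatic 2-AP exists iff some colour is used at least twice. With 48 colours, the colouring i ↦ i on {1, ..., 48} uses each colour once, avoiding any monochromatic pair, so W(48, 2) > 48. For {1, ..., 49}, pigeonhole forces two integers of the same colour, which form a monochromatic 2-AP. Hence W(48, 2) = 49.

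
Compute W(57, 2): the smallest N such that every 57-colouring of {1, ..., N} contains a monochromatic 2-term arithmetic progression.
W(57, 2) = 57 + 1 = 58

A 2-term AP is any pair of integers, so a monochromatic 2-AP exists iff some colour is used at least twice. With 57 colours, the colouring i ↦ i on {1, ..., 57} uses each colour once, avoiding any monochromatic pair, so W(57, 2) > 57. For {1, ..., 58}, pigeonhole forces two integers of the same colour, which form a monochromatic 2-AP. Hence W(57, 2) = 58.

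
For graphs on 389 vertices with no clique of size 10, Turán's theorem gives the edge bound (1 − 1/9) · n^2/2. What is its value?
Turán density bound = (8/9) · 389^2/2 = 605284/9 ≈ 67253.7778

Turán's theorem: ex(n, K_{r+1}) is achieved by the complete r-partite Turán graph T(n, r) with parts as balanced as possible, and is at most (1 − 1/r) · n^2/2. For r = 9, n = 389: the density bound is (8/9) · 151321/2 = 605284/9 ≈ 67253.7778. The integer-valued extremum is e(T(389, 9)) = 67253, which is strictly less than the density bound 605284/9 since 9 ∤ 389 (the parts of T(389, 9) cannot all be equal).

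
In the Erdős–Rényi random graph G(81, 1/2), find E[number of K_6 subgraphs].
E[# K_6] = C(81, 6) · (1/2)^C(6, 2) = 324540216 / 2^15 = 40567527/4096 ≈ 9904.181396

For each 6-subset S of vertices (there are C(81, 6) = 324540216 such S), let X_S = 1 if S induces a K_6 (all C(6, 2) = 15 edges present). Then P(X_S = 1) = (1/2)^15 = 1/32768. By linearity of expectation, E[# K_6] = C(81, 6) · (1/2)^15 = 324540216 / 32768 = 40567527/4096 ≈ 9904.181396.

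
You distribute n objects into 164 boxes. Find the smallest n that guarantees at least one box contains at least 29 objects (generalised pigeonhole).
n = (29 − 1)·164 + 1 = 4593

By the generalised pigeonhole principle, to guarantee some box contains ≥ r objects we need more than (r − 1) · k objects total. Threshold: n = (r − 1) · k + 1. With r = 29 and k = 164: n = 28 · 164 + 1 = 4592 + 1 = 4593. For n = 4592 = 28 · 164, we can put exactly 28 objects in every box, avoiding 29 in any single one — so 4593 is tight.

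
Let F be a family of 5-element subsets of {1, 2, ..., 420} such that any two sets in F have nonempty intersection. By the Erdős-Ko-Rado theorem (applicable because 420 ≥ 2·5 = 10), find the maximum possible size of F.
max |F| = C(419, 4) = 1265926376

The Erdős-Ko-Rado theorem states: for n ≥ 2k, an intersecting family of k-subsets of an n-element set has size at most C(n − 1, k − 1), with equality for 'star' families {A ⊆ [n] : |A| = k, i ∈ A} (fix an element i). For n = 420, k = 5: C(419, 4) = 1265926376.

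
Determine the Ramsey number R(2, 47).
R(2, 47) = 47

R(2, k) = k for all k ≥ 2: in a 2-colouring of K_k, either some edge is red (a red K_2) or all edges are blue (a blue K_k). And K_{46} coloured all-blue has no blue K_47, so R(2, 47) > 46. Hence R(2, 47) = 47.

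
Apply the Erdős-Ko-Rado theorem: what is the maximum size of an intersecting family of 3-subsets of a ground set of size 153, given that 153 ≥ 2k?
max |F| = C(152, 2) = 11476

Erdős-Ko-Rado (1961): when n ≥ 2k, max |F| = C(n−1, k−1). The bound is attained by the star {A : i ∈ A} for any fixed i ∈ [n]. Here C(153−1, 3−1) = C(152, 2) = 11476.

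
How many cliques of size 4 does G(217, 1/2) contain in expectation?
E[# K_4] = C(217, 4) · (1/2)^C(4, 2) = 89857530 / 2^6 = 44928765/32 = 1404023.90625

For each 4-subset S of vertices (there are C(217, 4) = 89857530 such S), let X_S = 1 if S induces a K_4 (all C(4, 2) = 6 edges present). Then P(X_S = 1) = (1/2)^6 = 1/64. By linearity of expectation, E[# K_4] = C(217, 4) · (1/2)^6 = 89857530 / 64 = 44928765/32 = 1404023.90625.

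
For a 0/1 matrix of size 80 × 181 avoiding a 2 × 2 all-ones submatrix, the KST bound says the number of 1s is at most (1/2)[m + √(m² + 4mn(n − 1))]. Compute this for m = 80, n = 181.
z(80, 181; 2, 2) ≤ (1/2)[80 + √(80² + 4·80·181·180)] = (1/2)[80 + √10432000] = 1654.9303

Kővári–Sós–Turán: let r_1, ..., r_80 be the row sums and z = Σ r_i the total number of 1s. Each pair of columns can share at most one row with both entries 1 (else a 2×2 all-ones block appears), so Σ_i C(r_i, 2) ≤ C(181, 2) = 16290. By convexity Σ_i C(r_i, 2) ≥ 80·C(z/80, 2) = z(z − 80)/(2·80), giving z² − 80z − 80·181·180 ≤ 0 and hence z ≤ (1/2)[80 + √(6400 + 4·2606400)] = (1/2)[80 + √10432000] ≈ (1/2)(80 + 3229.8607) = 1654.9303.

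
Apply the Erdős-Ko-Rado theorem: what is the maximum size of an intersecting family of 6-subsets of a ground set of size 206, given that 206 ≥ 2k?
max |F| = C(205, 5) = 2872408791

The Erdős-Ko-Rado theorem states: for n ≥ 2k, an intersecting family of k-subsets of an n-element set has size at most C(n − 1, k − 1), with equality for 'star' families {A ⊆ [n] : |A| = k, i ∈ A} (fix an element i). For n = 206, k = 6: C(205, 5) = 2872408791.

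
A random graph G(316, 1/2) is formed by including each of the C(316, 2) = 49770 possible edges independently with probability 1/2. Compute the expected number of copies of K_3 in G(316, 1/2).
E[# K_3] = C(316, 3) · (1/2)^C(3, 2) = 5209260 / 2^3 = 1302315/2 = 651157.5

For each 3-subset S of vertices (there are C(316, 3) = 5209260 such S), let X_S = 1 if S induces a K_3 (all C(3, 2) = 3 edges present). Then P(X_S = 1) = (1/2)^3 = 1/8. By linearity of expectation, E[# K_3] = C(316, 3) · (1/2)^3 = 5209260 / 8 = 1302315/2 = 651157.5.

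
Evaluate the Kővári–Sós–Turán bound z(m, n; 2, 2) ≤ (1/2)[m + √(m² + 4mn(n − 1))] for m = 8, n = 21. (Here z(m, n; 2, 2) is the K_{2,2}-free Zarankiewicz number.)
z(8, 21; 2, 2) ≤ (1/2)[8 + √(8² + 4·8·21·20)] = (1/2)[8 + √13504] = 62.1034

Kővári–Sós–Turán: let r_1, ..., r_8 be the row sums and z = Σ r_i the total number of 1s. Each pair of columns can share at most one row with both entries 1 (else a 2×2 all-ones block appears), so Σ_i C(r_i, 2) ≤ C(21, 2) = 210. By convexity Σ_i C(r_i, 2) ≥ 8·C(z/8, 2) = z(z − 8)/(2·8), giving z² − 8z − 8·21·20 ≤ 0 and hence z ≤ (1/2)[8 + √(64 + 4·3360)] = (1/2)[8 + √13504] ≈ (1/2)(8 + 116.2067) = 62.1034.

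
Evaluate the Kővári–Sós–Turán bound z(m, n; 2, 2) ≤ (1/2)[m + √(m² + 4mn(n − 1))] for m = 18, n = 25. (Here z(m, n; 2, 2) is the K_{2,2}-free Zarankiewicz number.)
z(18, 25; 2, 2) ≤ (1/2)[18 + √(18² + 4·18·25·24)] = (1/2)[18 + √43524] = 113.312

Kővári–Sós–Turán: let r_1, ..., r_18 be the row sums and z = Σ r_i the total number of 1s. Each pair of columns can share at most one row with both entries 1 (else a 2×2 all-ones block appears), so Σ_i C(r_i, 2) ≤ C(25, 2) = 300. By convexity Σ_i C(r_i, 2) ≥ 18·C(z/18, 2) = z(z − 18)/(2·18), giving z² − 18z − 18·25·24 ≤ 0 and hence z ≤ (1/2)[18 + √(324 + 4·10800)] = (1/2)[18 + √43524] ≈ (1/2)(18 + 208.6241) = 113.312.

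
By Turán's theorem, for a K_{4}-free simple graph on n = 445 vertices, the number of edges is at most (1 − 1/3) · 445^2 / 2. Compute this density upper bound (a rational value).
Turán density bound = (2/3) · 445^2/2 = 198025/3 ≈ 66008.3333

Turán's theorem: ex(n, K_{r+1}) is achieved by the complete r-partite Turán graph T(n, r) with parts as balanced as possible, and is at most (1 − 1/r) · n^2/2. For r = 3, n = 445: the density bound is (2/3) · 198025/2 = 198025/3 ≈ 66008.3333. The integer-valued extremum is e(T(445, 3)) = 66008, which is strictly less than the density bound 198025/3 since 3 ∤ 445 (the parts of T(445, 3) cannot all be equal).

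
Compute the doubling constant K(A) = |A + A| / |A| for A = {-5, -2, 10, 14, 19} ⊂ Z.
K = |A + A| / |A| = 15/5 = 3

Enumerate A + A = {a + b : a, b ∈ A}. With |A| = 5, there are |A|^2 = 25 ordered sum pairs; collecting distinct values, A + A = {-10, -7, -4, 5, 8, 9, 12, 14, 17, 20, 24, 28, 29, 33, 38}, so |A + A| = 15. Thus K = 15/5 = 3. For comparison, the minimum possible |A + A| over all 5-element sets is 2·5 − 1 = 9 (so min K = 9/5), attained only by arithmetic progressions.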